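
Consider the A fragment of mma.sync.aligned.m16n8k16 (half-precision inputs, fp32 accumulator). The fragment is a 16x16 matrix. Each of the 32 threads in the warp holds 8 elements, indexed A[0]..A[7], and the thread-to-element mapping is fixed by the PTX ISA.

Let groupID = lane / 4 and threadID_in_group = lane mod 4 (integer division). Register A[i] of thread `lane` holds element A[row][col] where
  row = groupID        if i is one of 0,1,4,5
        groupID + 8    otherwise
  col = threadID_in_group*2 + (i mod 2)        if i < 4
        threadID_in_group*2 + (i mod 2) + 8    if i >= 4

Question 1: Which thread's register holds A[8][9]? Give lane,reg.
0,7

r:8=>grp=0,rB=1  c:9=>cB=1,tig=0,lo=1
L=0*4+0=0  i=1*4+1*2+1=7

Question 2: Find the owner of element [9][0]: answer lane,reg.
4,2

r: 9->gid=1,r8=1  c: 0->c8=0,tid=0,i&1=0
L=1*4+0=4  i=0*4+1*2+0=2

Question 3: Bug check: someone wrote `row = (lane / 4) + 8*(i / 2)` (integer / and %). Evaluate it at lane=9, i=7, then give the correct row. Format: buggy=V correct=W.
`(lane / 4) + 8*(i / 2)`[9,7]⇒26
9: gr=2,th=1
[7] (2+8,1*2+1+8) = (10,11)
row: 26 vs 10

buggy=26 correct=10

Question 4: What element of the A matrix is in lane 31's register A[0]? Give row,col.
31: grp=7,tig=3
[0] (7+0,3*2+0+0) = (7,6)

7,6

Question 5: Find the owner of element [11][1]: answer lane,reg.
12,3

r:11=>grp=3,rB=1  c:1=>cB=0,tig=0,lo=1
L=3*4+0=12  i=0*4+1*2+1=3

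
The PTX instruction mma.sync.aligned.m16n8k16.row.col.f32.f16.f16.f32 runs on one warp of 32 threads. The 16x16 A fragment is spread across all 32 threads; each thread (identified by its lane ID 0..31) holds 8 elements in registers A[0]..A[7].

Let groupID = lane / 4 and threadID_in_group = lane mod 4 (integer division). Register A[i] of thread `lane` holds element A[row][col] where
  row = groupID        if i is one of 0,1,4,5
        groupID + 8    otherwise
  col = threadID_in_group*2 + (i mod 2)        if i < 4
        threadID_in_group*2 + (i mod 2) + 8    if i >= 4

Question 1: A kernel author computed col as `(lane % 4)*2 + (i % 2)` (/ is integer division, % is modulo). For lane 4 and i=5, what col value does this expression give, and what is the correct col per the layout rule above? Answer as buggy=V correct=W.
`(lane % 4)*2 + (i % 2)`[4,5]⇒1
L=4⇒gr=4>>2=1, th=4&3=0
[5]⇒row 1+0=1  col 0·2+1+8=9
col: 1 vs 9

buggy=1 correct=9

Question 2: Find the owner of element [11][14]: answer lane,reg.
15,6

r=11→G=3,rhi=1  c=14→chi=1,T=3,p=0
L=3*4+3=15  i=1*4+1*2+0=6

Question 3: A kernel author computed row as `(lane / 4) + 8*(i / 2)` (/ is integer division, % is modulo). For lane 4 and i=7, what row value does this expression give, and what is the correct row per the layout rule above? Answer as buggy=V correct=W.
buggy=25 correct=9

`(lane / 4) + 8*(i / 2)`[4,7]⇒25
lane 4: gr=1 (4/4), th=0 (4%4)
i=7: r=1+8=9, c=0*2+1+8=9
row: 25 vs 9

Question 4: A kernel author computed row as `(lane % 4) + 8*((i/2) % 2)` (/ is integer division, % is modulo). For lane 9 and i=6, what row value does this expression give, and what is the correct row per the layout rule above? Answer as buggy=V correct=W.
buggy=9 correct=10

`(lane % 4) + 8*((i/2) % 2)`[9,6]=>9
lane 9: grp=2 (9/4), tig=1 (9%4)
i=6: r=2+8=10, c=1*2+0+8=10
row: 9 vs 10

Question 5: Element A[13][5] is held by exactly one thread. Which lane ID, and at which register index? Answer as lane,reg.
r=13->g=5,rb=1  c=5->cb=0,t=2,b0=1
L=5*4+2=22  i=0*4+1*2+1=3

22,3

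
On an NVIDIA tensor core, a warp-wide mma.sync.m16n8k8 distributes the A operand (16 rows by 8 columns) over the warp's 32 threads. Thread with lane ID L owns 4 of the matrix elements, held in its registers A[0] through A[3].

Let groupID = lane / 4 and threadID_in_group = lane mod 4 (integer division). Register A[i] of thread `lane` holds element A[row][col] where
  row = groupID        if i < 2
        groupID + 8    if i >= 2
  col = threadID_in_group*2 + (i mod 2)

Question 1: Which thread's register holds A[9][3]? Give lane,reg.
5,3

r=9->g=1,rb=1  c=3->t=1,b0=1
L=1*4+1=5  i=1*2+1=3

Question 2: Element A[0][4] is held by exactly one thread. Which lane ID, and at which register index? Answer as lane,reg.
2,0

r: 0->gid=0,r8=0  c: 4->tid=2,i&1=0
L=0*4+2=2  i=0*2+0=0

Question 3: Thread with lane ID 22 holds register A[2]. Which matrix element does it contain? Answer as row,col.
lane 22->22/4=5, 22 mod 4=2
i=2  r:5+8->13  c:2·2+0->4

13,4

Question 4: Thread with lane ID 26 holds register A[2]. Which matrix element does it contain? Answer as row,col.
14,4

26: g=6,t=2
[2] (6+8,2*2+0) = (14,4)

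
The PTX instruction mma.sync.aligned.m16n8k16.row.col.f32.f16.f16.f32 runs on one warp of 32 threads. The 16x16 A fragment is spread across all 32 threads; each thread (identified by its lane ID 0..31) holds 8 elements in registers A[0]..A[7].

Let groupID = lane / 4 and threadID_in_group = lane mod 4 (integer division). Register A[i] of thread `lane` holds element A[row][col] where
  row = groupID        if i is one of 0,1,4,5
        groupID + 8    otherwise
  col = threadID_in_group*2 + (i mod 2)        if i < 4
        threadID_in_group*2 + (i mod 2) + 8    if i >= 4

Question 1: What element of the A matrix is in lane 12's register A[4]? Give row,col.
3,8

lane 12=>12/4=3, 12 mod 4=0
i=4  r:3+0=>3  c:2·0+0+8=>8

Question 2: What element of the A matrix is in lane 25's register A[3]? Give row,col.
14,3

lane 25->25/4=6, 25 mod 4=1
i=3  r:6+8->14  c:2·1+1+0->3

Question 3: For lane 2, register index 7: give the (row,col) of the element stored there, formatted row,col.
L=2⇒gr=2>>2=0, th=2&3=2
[7]⇒row 0+8=8  col 2·2+1+8=13

8,13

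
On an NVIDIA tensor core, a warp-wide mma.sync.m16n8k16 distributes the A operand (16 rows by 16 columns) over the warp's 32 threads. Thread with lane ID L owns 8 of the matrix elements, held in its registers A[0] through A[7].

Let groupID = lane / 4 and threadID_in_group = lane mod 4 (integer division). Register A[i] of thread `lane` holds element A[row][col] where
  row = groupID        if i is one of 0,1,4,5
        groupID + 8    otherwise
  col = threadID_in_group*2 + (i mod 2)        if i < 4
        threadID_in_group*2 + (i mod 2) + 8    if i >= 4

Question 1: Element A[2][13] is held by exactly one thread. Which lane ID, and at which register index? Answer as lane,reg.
10,5

r:2=>grp=2,rB=0  c:13=>cB=1,tig=2,lo=1
L=2*4+2=10  i=1*4+0*2+1=5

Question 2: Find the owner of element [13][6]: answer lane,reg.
r:13=>grp=5,rB=1  c:6=>cB=0,tig=3,lo=0
L=5*4+3=23  i=0*4+1*2+0=2

23,2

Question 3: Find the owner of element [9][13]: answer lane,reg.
6,7

r:9=>grp=1,rB=1  c:13=>cB=1,tig=2,lo=1
L=1*4+2=6  i=1*4+1*2+1=7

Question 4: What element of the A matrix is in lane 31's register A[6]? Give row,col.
31: gid=7,tid=3
[6] (7+8,3*2+0+8) = (15,14)

15,14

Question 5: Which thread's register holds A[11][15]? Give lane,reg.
r=11->g=3,rb=1  c=15->cb=1,t=3,b0=1
L=3*4+3=15  i=1*4+1*2+1=7

15,7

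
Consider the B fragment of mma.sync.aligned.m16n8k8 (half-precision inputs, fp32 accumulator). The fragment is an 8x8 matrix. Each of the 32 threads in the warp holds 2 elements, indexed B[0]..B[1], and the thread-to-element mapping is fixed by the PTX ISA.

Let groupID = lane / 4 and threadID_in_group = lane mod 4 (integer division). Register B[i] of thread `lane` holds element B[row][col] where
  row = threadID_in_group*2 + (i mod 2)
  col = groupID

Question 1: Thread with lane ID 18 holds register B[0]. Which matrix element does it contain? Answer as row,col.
lane 18: gr=4 (18/4), th=2 (18%4)
i=0: r=2*2+0=4, c=gr=4

4,4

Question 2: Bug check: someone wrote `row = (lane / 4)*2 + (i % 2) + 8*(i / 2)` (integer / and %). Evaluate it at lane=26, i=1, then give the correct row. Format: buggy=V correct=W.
buggy=13 correct=5

`(lane / 4)*2 + (i % 2) + 8*(i / 2)`[26,1]->13
lane 26: g=6 (26/4), t=2 (26%4)
i=1: r=2*2+1=5, c=g=6
row: 13 vs 5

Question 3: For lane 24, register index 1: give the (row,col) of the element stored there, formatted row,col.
1,6

lane 24→24/4=6, 24 mod 4=0
i=1  r:2·0+1→1  c:6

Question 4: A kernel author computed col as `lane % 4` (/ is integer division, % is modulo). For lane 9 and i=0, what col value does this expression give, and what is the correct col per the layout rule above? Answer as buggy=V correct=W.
`lane % 4`[9,0]→1
lane 9→9/4=2, 9 mod 4=1
i=0  r:2·1+0→2  c:2
col: 1 vs 2

buggy=1 correct=2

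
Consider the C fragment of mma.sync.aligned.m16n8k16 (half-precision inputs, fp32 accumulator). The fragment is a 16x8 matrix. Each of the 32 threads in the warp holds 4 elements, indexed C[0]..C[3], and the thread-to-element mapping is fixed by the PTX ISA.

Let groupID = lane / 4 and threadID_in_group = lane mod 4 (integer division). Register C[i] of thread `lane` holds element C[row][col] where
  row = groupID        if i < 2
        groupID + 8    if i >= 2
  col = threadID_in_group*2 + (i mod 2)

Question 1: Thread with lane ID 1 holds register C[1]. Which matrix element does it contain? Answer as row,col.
lane 1→1/4=0, 1 mod 4=1
i=1  r:0+0→0  c:2·1+1→3

0,3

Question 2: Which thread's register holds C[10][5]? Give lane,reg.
r: 10->gid=2,r8=1  c: 5->tid=2,i&1=1
L=2*4+2=10  i=1*2+1=3

10,3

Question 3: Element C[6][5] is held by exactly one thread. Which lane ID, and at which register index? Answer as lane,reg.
r=6⇒gr=6,Rb=0  c=5⇒th=2,odd=1
L=6*4+2=26  i=0*2+1=1

26,1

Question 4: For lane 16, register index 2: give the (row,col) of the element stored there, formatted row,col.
lane 16=>16/4=4, 16 mod 4=0
i=2  r:4+8=>12  c:2·0+0=>0

12,0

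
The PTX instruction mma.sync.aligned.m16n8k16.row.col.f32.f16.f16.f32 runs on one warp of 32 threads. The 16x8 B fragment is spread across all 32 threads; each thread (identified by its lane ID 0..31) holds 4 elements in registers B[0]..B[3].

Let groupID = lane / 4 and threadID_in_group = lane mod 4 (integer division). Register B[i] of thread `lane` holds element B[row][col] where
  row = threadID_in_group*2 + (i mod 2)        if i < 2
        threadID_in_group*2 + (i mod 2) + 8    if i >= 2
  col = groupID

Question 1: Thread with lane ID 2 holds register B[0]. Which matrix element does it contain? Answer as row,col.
4,0

2: gr=0,th=2
[0] (2*2+0+0,0) = (4,0)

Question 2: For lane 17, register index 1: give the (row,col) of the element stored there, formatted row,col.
lane 17=>17/4=4, 17 mod 4=1
i=1  r:2·1+1+0=>3  c:4

3,4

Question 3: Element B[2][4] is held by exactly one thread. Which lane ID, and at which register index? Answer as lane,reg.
c: 4->gid=4  r: 2->r8=0,tid=1,i&1=0
L=4*4+1=17  i=0*2+0=0

17,0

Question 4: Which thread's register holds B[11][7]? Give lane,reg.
29,3

c:7=>grp=7  r:11=>rB=1,tig=1,lo=1
L=7*4+1=29  i=1*2+1=3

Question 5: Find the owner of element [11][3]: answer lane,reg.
13,3

c: 3->gid=3  r: 11->r8=1,tid=1,i&1=1
L=3*4+1=13  i=1*2+1=3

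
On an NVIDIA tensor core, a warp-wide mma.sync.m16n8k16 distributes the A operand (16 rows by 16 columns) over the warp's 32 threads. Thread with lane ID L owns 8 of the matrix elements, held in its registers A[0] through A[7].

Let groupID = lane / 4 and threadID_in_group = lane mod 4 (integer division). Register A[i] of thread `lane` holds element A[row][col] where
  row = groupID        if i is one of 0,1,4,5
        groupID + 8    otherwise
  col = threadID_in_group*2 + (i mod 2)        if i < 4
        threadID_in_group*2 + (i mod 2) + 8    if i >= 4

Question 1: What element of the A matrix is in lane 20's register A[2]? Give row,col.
20: g=5,t=0
[2] (5+8,0*2+0+0) = (13,0)

13,0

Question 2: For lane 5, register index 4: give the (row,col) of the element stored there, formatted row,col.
1,10

lane 5→5/4=1, 5 mod 4=1
i=4  r:1+0→1  c:2·1+0+8→10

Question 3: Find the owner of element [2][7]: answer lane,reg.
r:2=>grp=2,rB=0  c:7=>cB=0,tig=3,lo=1
L=2*4+3=11  i=0*4+0*2+1=1

11,1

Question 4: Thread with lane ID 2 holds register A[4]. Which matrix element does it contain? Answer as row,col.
0,12

lane 2->2/4=0, 2 mod 4=2
i=4  r:0+0->0  c:2·2+0+8->12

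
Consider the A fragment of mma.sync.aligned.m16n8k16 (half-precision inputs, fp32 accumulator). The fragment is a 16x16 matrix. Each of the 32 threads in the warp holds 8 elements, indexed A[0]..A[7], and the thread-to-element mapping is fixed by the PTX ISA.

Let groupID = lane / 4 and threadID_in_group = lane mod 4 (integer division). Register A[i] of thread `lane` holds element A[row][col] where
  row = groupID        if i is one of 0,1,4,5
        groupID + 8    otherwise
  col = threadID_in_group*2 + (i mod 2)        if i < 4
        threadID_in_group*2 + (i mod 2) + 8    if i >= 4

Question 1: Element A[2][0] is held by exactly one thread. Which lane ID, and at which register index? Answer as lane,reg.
r=2->g=2,rb=0  c=0->cb=0,t=0,b0=0
L=2*4+0=8  i=0*4+0*2+0=0

8,0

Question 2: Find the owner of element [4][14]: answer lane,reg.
r=4->g=4,rb=0  c=14->cb=1,t=3,b0=0
L=4*4+3=19  i=1*4+0*2+0=4

19,4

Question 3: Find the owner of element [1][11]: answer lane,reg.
5,5

r=1->g=1,rb=0  c=11->cb=1,t=1,b0=1
L=1*4+1=5  i=1*4+0*2+1=5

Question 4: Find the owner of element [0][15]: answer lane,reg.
r=0->g=0,rb=0  c=15->cb=1,t=3,b0=1
L=0*4+3=3  i=1*4+0*2+1=5

3,5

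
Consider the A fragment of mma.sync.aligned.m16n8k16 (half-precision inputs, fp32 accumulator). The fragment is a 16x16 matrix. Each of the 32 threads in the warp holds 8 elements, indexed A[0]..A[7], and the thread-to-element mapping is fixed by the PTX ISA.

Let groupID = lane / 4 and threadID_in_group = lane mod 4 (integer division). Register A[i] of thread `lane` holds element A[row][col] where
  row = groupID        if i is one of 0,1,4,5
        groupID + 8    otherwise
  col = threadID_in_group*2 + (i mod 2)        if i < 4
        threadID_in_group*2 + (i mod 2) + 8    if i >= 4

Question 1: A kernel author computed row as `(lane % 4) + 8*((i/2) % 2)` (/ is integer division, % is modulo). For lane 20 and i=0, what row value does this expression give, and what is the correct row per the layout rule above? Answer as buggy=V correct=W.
`(lane % 4) + 8*((i/2) % 2)`[20,0]->0
lane 20->20/4=5, 20 mod 4=0
i=0  r:5+0->5  c:2·0+0+0->0
row: 0 vs 5

buggy=0 correct=5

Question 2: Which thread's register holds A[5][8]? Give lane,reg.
20,4

r=5⇒gr=5,Rb=0  c=8⇒Cb=1,th=0,odd=0
L=5*4+0=20  i=1*4+0*2+0=4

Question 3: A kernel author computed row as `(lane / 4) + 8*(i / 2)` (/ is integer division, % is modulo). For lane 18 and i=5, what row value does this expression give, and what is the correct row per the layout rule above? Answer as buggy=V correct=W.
`(lane / 4) + 8*(i / 2)`[18,5]=>20
L=18=>grp=18>>2=4, tig=18&3=2
[5]=>row 4+0=4  col 2·2+1+8=13
row: 20 vs 4

buggy=20 correct=4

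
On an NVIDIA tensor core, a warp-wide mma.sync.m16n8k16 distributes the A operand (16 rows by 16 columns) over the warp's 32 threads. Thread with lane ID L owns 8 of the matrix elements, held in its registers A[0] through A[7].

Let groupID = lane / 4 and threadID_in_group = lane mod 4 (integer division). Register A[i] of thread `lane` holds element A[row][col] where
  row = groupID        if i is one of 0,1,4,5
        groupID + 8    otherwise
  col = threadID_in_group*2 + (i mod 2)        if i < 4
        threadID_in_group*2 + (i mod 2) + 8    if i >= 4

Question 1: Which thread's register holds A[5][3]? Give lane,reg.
r=5⇒gr=5,Rb=0  c=3⇒Cb=0,th=1,odd=1
L=5*4+1=21  i=0*4+0*2+1=1

21,1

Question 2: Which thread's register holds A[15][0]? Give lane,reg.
28,2

r=15→G=7,rhi=1  c=0→chi=0,T=0,p=0
L=7*4+0=28  i=0*4+1*2+0=2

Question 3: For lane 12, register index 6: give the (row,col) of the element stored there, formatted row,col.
L=12→G=12>>2=3, T=12&3=0
[6]→row 3+8=11  col 0·2+0+8=8

11,8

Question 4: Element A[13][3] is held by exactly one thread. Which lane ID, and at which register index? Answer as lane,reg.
r:13=>grp=5,rB=1  c:3=>cB=0,tig=1,lo=1
L=5*4+1=21  i=0*4+1*2+1=3

21,3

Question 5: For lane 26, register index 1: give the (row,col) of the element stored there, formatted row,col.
6,5

lane 26: G=6 (26/4), T=2 (26%4)
i=1: r=6+0=6, c=2*2+1+0=5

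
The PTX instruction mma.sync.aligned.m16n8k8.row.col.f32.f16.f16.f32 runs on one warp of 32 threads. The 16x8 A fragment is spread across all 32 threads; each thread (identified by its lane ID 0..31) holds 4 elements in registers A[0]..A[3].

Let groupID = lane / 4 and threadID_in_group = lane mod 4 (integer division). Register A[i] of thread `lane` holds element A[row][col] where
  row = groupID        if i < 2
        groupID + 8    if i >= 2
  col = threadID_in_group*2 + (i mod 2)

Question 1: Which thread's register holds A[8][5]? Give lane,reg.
2,3

r=8⇒gr=0,Rb=1  c=5⇒th=2,odd=1
L=0*4+2=2  i=1*2+1=3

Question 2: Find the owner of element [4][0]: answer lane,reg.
r=4⇒gr=4,Rb=0  c=0⇒th=0,odd=0
L=4*4+0=16  i=0*2+0=0

16,0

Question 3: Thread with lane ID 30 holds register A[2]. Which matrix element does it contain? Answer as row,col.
15,4

lane 30: g=7 (30/4), t=2 (30%4)
i=2: r=7+8=15, c=2*2+0=4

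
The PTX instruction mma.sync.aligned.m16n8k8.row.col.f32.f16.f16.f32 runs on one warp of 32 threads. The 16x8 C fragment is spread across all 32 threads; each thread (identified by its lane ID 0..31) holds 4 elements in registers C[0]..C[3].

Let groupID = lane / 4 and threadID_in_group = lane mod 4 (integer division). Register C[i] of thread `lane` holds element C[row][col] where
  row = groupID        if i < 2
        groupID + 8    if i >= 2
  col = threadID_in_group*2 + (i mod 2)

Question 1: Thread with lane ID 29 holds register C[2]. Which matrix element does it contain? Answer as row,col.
15,2

lane 29: grp=7 (29/4), tig=1 (29%4)
i=2: r=7+8=15, c=1*2+0=2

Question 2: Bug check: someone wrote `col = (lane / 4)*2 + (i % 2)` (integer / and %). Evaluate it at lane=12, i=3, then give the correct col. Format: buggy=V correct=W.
`(lane / 4)*2 + (i % 2)`[12,3]→7
lane 12→12/4=3, 12 mod 4=0
i=3  r:3+8→11  c:2·0+1→1
col: 7 vs 1

buggy=7 correct=1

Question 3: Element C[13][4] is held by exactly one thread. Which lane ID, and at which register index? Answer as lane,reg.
r: 13->gid=5,r8=1  c: 4->tid=2,i&1=0
L=5*4+2=22  i=1*2+0=2

22,2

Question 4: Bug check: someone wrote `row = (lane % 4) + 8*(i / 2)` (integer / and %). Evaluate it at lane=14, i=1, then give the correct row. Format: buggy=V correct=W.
`(lane % 4) + 8*(i / 2)`[14,1]->2
lane 14: gid=3 (14/4), tid=2 (14%4)
i=1: r=3+0=3, c=2*2+1=5
row: 2 vs 3

buggy=2 correct=3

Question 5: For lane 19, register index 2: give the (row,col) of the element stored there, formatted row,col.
L=19=>grp=19>>2=4, tig=19&3=3
[2]=>row 4+8=12  col 3·2+0=6

12,6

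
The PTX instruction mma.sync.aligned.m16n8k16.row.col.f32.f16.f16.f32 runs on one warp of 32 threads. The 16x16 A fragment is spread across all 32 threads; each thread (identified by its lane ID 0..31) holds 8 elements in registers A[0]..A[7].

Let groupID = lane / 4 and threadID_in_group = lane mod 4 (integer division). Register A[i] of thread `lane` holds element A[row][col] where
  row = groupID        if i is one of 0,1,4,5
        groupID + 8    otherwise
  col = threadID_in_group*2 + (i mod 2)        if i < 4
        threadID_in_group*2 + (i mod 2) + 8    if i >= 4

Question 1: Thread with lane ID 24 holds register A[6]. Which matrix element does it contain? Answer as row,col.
14,8

lane 24→24/4=6, 24 mod 4=0
i=6  r:6+8→14  c:2·0+0+8→8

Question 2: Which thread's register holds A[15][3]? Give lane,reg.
29,3

r:15=>grp=7,rB=1  c:3=>cB=0,tig=1,lo=1
L=7*4+1=29  i=0*4+1*2+1=3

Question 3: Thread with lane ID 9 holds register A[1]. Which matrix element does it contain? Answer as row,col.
2,3

lane 9: gid=2 (9/4), tid=1 (9%4)
i=1: r=2+0=2, c=1*2+1+0=3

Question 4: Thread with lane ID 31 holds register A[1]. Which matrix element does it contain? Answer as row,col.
7,7

lane 31: g=7 (31/4), t=3 (31%4)
i=1: r=7+0=7, c=3*2+1+0=7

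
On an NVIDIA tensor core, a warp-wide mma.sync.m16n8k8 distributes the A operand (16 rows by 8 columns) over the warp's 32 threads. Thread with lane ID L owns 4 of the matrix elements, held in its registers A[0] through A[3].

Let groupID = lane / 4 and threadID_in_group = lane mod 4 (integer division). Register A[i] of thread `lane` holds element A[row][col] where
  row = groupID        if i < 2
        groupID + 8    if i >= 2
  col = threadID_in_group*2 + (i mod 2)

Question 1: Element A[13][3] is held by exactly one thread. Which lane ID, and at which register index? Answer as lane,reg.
21,3

r=13->g=5,rb=1  c=3->t=1,b0=1
L=5*4+1=21  i=1*2+1=3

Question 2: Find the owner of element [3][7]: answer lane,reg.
15,1

r: 3->gid=3,r8=0  c: 7->tid=3,i&1=1
L=3*4+3=15  i=0*2+1=1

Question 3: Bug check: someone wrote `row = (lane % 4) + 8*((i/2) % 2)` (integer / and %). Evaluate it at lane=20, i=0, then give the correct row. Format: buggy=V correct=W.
`(lane % 4) + 8*((i/2) % 2)`[20,0]=>0
lane 20=>20/4=5, 20 mod 4=0
i=0  r:5+0=>5  c:2·0+0=>0
row: 0 vs 5

buggy=0 correct=5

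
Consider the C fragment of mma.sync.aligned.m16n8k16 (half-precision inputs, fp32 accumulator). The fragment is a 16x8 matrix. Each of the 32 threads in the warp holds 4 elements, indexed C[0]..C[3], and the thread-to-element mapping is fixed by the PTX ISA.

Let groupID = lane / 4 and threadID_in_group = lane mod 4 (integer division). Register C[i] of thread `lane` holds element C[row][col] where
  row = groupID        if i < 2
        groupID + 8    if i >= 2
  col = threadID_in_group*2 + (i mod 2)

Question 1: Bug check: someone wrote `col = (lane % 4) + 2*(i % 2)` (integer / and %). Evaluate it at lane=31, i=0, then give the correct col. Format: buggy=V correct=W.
`(lane % 4) + 2*(i % 2)`[31,0]->3
lane 31->31/4=7, 31 mod 4=3
i=0  r:7+0->7  c:2·3+0->6
col: 3 vs 6

buggy=3 correct=6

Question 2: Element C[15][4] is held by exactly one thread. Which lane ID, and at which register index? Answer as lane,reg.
30,2

r=15⇒gr=7,Rb=1  c=4⇒th=2,odd=0
L=7*4+2=30  i=1*2+0=2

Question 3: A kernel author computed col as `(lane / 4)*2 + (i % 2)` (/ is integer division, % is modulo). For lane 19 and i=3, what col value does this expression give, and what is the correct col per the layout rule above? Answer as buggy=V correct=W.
buggy=9 correct=7

`(lane / 4)*2 + (i % 2)`[19,3]⇒9
L=19⇒gr=19>>2=4, th=19&3=3
[3]⇒row 4+8=12  col 3·2+1=7
col: 9 vs 7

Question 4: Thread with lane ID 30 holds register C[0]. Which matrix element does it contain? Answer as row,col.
30: gid=7,tid=2
[0] (7+0,2*2+0) = (7,4)

7,4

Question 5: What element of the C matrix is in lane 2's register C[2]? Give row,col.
8,4

L=2→G=2>>2=0, T=2&3=2
[2]→row 0+8=8  col 2·2+0=4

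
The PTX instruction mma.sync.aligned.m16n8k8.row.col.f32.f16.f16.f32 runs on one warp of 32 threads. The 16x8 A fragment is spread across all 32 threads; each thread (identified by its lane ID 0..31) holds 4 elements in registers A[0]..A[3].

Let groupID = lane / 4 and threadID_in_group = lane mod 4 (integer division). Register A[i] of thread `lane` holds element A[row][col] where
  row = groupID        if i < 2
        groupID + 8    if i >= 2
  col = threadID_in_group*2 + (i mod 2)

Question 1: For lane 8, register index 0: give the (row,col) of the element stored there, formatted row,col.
2,0

lane 8: gr=2 (8/4), th=0 (8%4)
i=0: r=2+0=2, c=0*2+0=0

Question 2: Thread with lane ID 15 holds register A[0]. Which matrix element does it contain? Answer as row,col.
15: gid=3,tid=3
[0] (3+0,3*2+0) = (3,6)

3,6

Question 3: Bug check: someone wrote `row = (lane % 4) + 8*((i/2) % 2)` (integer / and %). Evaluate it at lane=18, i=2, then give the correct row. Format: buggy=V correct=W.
`(lane % 4) + 8*((i/2) % 2)`[18,2]->10
lane 18: g=4 (18/4), t=2 (18%4)
i=2: r=4+8=12, c=2*2+0=4
row: 10 vs 12

buggy=10 correct=12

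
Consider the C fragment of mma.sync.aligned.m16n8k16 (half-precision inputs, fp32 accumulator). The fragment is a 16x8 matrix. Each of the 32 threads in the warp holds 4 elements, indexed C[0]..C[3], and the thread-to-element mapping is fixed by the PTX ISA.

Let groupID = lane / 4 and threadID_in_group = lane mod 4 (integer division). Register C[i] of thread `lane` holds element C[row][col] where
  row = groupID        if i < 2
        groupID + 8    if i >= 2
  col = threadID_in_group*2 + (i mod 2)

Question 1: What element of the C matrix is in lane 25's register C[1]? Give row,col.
L=25→G=25>>2=6, T=25&3=1
[1]→row 6+0=6  col 1·2+1=3

6,3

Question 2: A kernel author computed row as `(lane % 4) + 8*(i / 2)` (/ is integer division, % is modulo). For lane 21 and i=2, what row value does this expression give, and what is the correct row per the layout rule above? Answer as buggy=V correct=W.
buggy=9 correct=13

`(lane % 4) + 8*(i / 2)`[21,2]⇒9
lane 21⇒21/4=5, 21 mod 4=1
i=2  r:5+8⇒13  c:2·1+0⇒2
row: 9 vs 13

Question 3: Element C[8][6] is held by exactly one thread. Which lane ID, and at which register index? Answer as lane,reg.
r=8→G=0,rhi=1  c=6→T=3,p=0
L=0*4+3=3  i=1*2+0=2

3,2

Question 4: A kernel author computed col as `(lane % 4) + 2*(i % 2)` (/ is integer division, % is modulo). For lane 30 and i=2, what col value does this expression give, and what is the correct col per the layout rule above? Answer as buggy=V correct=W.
`(lane % 4) + 2*(i % 2)`[30,2]⇒2
L=30⇒gr=30>>2=7, th=30&3=2
[2]⇒row 7+8=15  col 2·2+0=4
col: 2 vs 4

buggy=2 correct=4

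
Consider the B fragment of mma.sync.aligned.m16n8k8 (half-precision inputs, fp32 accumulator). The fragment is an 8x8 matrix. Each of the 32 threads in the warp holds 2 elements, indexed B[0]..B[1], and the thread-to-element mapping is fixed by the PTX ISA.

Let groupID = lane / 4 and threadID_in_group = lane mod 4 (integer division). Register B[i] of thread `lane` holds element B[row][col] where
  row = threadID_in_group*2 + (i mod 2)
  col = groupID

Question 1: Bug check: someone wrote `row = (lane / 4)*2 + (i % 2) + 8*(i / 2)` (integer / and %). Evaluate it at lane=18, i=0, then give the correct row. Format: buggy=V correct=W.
buggy=8 correct=4

`(lane / 4)*2 + (i % 2) + 8*(i / 2)`[18,0]⇒8
18: gr=4,th=2
[0] (2*2+0,4) = (4,4)
row: 8 vs 4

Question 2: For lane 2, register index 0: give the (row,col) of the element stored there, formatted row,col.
2: grp=0,tig=2
[0] (2*2+0,0) = (4,0)

4,0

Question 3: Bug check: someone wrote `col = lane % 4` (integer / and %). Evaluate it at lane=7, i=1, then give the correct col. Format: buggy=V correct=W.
buggy=3 correct=1

`lane % 4`[7,1]->3
lane 7->7/4=1, 7 mod 4=3
i=1  r:2·3+1->7  c:1
col: 3 vs 1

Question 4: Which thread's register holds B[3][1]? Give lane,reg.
5,1

c: 1->gid=1  r: 3->tid=1,i&1=1
L=1*4+1=5  i=1=1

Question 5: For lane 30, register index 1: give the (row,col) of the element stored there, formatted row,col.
30: G=7,T=2
[1] (2*2+1,7) = (5,7)

5,7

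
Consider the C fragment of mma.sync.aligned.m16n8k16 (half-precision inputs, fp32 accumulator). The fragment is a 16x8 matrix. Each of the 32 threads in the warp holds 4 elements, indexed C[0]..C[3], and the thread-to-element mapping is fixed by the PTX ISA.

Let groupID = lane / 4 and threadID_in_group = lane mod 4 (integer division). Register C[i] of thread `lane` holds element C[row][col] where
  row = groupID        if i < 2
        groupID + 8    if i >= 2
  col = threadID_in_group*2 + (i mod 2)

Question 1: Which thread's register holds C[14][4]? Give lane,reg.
r=14→G=6,rhi=1  c=4→T=2,p=0
L=6*4+2=26  i=1*2+0=2

26,2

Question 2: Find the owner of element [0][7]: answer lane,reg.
3,1

r: 0->gid=0,r8=0  c: 7->tid=3,i&1=1
L=0*4+3=3  i=0*2+1=1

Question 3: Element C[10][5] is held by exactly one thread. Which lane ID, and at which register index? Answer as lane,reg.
10,3

r:10=>grp=2,rB=1  c:5=>tig=2,lo=1
L=2*4+2=10  i=1*2+1=3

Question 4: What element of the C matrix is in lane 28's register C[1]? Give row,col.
lane 28⇒28/4=7, 28 mod 4=0
i=1  r:7+0⇒7  c:2·0+1⇒1

7,1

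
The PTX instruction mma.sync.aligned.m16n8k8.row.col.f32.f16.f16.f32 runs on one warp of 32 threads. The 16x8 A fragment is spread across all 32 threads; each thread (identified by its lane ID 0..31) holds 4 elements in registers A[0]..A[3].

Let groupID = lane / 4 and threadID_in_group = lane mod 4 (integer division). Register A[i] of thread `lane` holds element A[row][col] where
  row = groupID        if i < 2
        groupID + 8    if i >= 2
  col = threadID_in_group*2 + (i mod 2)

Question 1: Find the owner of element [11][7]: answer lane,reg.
r:11=>grp=3,rB=1  c:7=>tig=3,lo=1
L=3*4+3=15  i=1*2+1=3

15,3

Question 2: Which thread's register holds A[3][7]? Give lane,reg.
r: 3->gid=3,r8=0  c: 7->tid=3,i&1=1
L=3*4+3=15  i=0*2+1=1

15,1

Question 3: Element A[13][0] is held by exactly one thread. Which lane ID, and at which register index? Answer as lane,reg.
r: 13->gid=5,r8=1  c: 0->tid=0,i&1=0
L=5*4+0=20  i=1*2+0=2

20,2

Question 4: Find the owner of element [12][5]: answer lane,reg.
r:12=>grp=4,rB=1  c:5=>tig=2,lo=1
L=4*4+2=18  i=1*2+1=3

18,3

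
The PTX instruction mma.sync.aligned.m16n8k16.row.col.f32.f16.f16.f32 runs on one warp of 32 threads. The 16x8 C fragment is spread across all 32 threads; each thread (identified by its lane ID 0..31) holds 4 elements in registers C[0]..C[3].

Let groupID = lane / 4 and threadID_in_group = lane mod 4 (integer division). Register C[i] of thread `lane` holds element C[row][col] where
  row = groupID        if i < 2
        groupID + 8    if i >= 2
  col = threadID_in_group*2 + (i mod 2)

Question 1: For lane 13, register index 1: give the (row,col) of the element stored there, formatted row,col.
lane 13: g=3 (13/4), t=1 (13%4)
i=1: r=3+0=3, c=1*2+1=3

3,3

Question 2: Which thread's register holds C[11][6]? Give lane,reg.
15,2

r=11⇒gr=3,Rb=1  c=6⇒th=3,odd=0
L=3*4+3=15  i=1*2+0=2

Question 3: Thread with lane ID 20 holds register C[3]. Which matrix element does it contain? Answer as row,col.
13,1

lane 20: gid=5 (20/4), tid=0 (20%4)
i=3: r=5+8=13, c=0*2+1=1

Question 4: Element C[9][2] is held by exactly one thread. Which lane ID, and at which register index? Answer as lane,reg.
r=9⇒gr=1,Rb=1  c=2⇒th=1,odd=0
L=1*4+1=5  i=1*2+0=2

5,2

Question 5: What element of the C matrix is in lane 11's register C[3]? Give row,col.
10,7

L=11=>grp=11>>2=2, tig=11&3=3
[3]=>row 2+8=10  col 3·2+1=7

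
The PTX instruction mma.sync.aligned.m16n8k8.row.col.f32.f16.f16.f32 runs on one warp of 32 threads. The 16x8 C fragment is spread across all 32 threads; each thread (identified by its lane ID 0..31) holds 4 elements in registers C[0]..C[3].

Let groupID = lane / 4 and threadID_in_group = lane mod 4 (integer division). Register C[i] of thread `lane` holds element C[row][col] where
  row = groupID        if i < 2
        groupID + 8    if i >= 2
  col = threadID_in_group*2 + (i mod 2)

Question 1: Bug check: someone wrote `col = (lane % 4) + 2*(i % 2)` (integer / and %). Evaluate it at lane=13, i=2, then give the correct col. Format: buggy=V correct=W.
`(lane % 4) + 2*(i % 2)`[13,2]->1
13: g=3,t=1
[2] (3+8,1*2+0) = (11,2)
col: 1 vs 2

buggy=1 correct=2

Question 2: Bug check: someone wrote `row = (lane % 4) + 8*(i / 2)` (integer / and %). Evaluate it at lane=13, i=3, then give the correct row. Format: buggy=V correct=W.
`(lane % 4) + 8*(i / 2)`[13,3]=>9
L=13=>grp=13>>2=3, tig=13&3=1
[3]=>row 3+8=11  col 1·2+1=3
row: 9 vs 11

buggy=9 correct=11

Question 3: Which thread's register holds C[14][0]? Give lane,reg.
24,2

r:14=>grp=6,rB=1  c:0=>tig=0,lo=0
L=6*4+0=24  i=1*2+0=2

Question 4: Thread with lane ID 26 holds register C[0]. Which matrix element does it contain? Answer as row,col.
lane 26: G=6 (26/4), T=2 (26%4)
i=0: r=6+0=6, c=2*2+0=4

6,4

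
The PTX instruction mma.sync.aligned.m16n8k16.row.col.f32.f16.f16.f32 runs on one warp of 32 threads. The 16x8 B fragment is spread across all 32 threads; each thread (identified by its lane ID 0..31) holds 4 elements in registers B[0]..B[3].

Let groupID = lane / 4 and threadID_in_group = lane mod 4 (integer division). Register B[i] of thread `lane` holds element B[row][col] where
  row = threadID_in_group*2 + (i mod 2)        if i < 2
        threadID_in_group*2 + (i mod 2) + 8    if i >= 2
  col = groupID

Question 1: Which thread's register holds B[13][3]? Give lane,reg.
c=3→G=3  r=13→rhi=1,T=2,p=1
L=3*4+2=14  i=1*2+1=3

14,3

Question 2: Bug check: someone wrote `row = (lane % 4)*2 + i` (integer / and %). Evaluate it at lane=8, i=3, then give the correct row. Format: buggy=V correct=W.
buggy=3 correct=9

`(lane % 4)*2 + i`[8,3]->3
lane 8: g=2 (8/4), t=0 (8%4)
i=3: r=0*2+1+8=9, c=g=2
row: 3 vs 9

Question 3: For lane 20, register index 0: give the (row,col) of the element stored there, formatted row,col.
0,5

L=20=>grp=20>>2=5, tig=20&3=0
[0]=>row 0·2+0+0=0  col grp=5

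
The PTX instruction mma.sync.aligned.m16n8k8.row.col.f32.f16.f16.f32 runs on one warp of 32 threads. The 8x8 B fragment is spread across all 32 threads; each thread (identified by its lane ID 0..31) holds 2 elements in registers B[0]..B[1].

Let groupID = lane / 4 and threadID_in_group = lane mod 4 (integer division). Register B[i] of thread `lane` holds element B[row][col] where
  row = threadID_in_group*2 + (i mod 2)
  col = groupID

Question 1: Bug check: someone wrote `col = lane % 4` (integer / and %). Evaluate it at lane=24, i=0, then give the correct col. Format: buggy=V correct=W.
buggy=0 correct=6

`lane % 4`[24,0]⇒0
L=24⇒gr=24>>2=6, th=24&3=0
[0]⇒row 0·2+0=0  col gr=6
col: 0 vs 6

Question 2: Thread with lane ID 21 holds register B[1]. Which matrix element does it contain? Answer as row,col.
21: G=5,T=1
[1] (1*2+1,5) = (3,5)

3,5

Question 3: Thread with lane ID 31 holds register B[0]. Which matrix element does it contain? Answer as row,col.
6,7

lane 31->31/4=7, 31 mod 4=3
i=0  r:2·3+0->6  c:7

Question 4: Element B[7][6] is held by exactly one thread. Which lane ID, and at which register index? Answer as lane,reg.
27,1

c:6=>grp=6  r:7=>tig=3,lo=1
L=6*4+3=27  i=1=1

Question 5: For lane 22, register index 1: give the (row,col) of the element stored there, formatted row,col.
L=22⇒gr=22>>2=5, th=22&3=2
[1]⇒row 2·2+1=5  col gr=5

5,5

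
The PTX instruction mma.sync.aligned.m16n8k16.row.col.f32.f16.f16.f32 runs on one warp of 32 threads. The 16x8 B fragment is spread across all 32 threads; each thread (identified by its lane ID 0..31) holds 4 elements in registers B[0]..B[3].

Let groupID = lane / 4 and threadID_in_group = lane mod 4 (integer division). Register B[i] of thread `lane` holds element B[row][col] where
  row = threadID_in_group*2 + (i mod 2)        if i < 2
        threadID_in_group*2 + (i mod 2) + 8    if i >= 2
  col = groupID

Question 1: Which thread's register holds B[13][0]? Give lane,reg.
2,3

c=0→G=0  r=13→rhi=1,T=2,p=1
L=0*4+2=2  i=1*2+1=3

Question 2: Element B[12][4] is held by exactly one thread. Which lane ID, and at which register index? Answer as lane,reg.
c=4->g=4  r=12->rb=1,t=2,b0=0
L=4*4+2=18  i=1*2+0=2

18,2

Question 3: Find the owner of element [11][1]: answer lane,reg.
5,3

c=1⇒gr=1  r=11⇒Rb=1,th=1,odd=1
L=1*4+1=5  i=1*2+1=3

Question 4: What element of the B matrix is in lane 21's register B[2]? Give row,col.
L=21=>grp=21>>2=5, tig=21&3=1
[2]=>row 1·2+0+8=10  col grp=5

10,5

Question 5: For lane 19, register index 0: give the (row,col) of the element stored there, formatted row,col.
6,4

L=19⇒gr=19>>2=4, th=19&3=3
[0]⇒row 3·2+0+0=6  col gr=4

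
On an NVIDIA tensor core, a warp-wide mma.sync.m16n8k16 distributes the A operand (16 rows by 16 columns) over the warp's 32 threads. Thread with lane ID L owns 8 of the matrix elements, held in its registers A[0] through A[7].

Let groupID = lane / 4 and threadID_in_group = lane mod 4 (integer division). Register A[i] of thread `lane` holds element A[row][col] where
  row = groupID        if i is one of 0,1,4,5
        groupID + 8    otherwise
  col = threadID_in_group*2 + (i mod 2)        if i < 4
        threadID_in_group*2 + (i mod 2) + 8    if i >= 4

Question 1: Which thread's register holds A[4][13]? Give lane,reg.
18,5

r=4->g=4,rb=0  c=13->cb=1,t=2,b0=1
L=4*4+2=18  i=1*4+0*2+1=5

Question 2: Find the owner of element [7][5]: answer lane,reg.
30,1

r: 7->gid=7,r8=0  c: 5->c8=0,tid=2,i&1=1
L=7*4+2=30  i=0*4+0*2+1=1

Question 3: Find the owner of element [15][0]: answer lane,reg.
r=15->g=7,rb=1  c=0->cb=0,t=0,b0=0
L=7*4+0=28  i=0*4+1*2+0=2

28,2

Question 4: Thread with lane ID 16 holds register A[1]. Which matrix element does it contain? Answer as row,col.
4,1

lane 16->16/4=4, 16 mod 4=0
i=1  r:4+0->4  c:2·0+1+0->1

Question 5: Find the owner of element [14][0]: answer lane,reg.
r=14→G=6,rhi=1  c=0→chi=0,T=0,p=0
L=6*4+0=24  i=0*4+1*2+0=2

24,2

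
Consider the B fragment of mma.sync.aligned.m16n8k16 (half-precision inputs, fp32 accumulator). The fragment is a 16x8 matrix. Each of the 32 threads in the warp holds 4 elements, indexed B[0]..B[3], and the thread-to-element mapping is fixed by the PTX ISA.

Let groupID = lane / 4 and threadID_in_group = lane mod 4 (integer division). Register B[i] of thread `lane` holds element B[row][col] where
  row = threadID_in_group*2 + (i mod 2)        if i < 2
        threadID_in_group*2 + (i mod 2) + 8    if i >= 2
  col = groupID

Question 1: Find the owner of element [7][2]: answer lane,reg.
c=2→G=2  r=7→rhi=0,T=3,p=1
L=2*4+3=11  i=0*2+1=1

11,1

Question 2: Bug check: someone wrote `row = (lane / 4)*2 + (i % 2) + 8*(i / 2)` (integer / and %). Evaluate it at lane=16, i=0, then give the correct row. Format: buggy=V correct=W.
`(lane / 4)*2 + (i % 2) + 8*(i / 2)`[16,0]=>8
lane 16=>16/4=4, 16 mod 4=0
i=0  r:2·0+0+0=>0  c:4
row: 8 vs 0

buggy=8 correct=0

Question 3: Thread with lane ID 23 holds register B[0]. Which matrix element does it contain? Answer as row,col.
6,5

lane 23: gr=5 (23/4), th=3 (23%4)
i=0: r=3*2+0+0=6, c=gr=5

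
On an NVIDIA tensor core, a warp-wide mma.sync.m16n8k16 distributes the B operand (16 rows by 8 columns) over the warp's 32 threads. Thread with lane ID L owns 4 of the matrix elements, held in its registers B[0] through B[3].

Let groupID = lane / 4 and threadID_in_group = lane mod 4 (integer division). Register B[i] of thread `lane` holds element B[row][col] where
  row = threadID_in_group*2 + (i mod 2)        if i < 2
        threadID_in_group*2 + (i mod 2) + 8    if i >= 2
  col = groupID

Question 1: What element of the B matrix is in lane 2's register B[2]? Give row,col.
12,0

2: g=0,t=2
[2] (2*2+0+8,0) = (12,0)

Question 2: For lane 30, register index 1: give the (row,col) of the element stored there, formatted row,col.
lane 30→30/4=7, 30 mod 4=2
i=1  r:2·2+1+0→5  c:7

5,7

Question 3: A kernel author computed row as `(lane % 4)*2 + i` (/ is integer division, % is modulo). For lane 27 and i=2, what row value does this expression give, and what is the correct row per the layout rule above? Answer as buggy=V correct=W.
`(lane % 4)*2 + i`[27,2]->8
lane 27: gid=6 (27/4), tid=3 (27%4)
i=2: r=3*2+0+8=14, c=gid=6
row: 8 vs 14

buggy=8 correct=14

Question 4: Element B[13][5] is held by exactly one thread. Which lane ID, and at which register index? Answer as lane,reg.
22,3

c: 5->gid=5  r: 13->r8=1,tid=2,i&1=1
L=5*4+2=22  i=1*2+1=3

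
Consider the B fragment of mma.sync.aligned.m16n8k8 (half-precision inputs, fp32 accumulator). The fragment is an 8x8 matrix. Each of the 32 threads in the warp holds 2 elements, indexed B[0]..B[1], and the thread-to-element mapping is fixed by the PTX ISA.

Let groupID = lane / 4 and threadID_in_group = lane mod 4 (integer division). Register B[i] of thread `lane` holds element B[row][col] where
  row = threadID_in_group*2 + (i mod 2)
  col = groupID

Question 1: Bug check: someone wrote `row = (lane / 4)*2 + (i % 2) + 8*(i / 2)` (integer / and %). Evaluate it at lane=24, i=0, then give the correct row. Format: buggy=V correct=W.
buggy=12 correct=0

`(lane / 4)*2 + (i % 2) + 8*(i / 2)`[24,0]->12
lane 24: gid=6 (24/4), tid=0 (24%4)
i=0: r=0*2+0=0, c=gid=6
row: 12 vs 0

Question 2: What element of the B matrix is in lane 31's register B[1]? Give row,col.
7,7

L=31⇒gr=31>>2=7, th=31&3=3
[1]⇒row 3·2+1=7  col gr=7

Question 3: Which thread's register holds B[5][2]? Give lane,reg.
10,1

c=2→G=2  r=5→T=2,p=1
L=2*4+2=10  i=1=1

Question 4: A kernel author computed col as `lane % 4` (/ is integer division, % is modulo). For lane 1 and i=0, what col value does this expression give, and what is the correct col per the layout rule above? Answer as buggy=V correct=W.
buggy=1 correct=0

`lane % 4`[1,0]->1
lane 1: g=0 (1/4), t=1 (1%4)
i=0: r=1*2+0=2, c=g=0
col: 1 vs 0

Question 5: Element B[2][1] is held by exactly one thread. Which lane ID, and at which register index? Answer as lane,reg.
c=1→G=1  r=2→T=1,p=0
L=1*4+1=5  i=0=0

5,0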